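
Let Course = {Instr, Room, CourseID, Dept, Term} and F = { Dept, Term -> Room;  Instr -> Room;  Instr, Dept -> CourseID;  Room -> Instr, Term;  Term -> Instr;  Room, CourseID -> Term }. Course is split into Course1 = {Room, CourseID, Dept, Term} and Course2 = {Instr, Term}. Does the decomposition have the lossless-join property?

Yes

Common attributes: Course1 ∩ Course2 = {Term}.
Closure of {Term}: Term → Instr applies, adding Instr; Instr → Room applies, adding Room. So (Term)⁺ = {Instr, Room, Term}.
This closure contains every attribute of Course2, so Course1 ∩ Course2 → Course2. The join is lossless.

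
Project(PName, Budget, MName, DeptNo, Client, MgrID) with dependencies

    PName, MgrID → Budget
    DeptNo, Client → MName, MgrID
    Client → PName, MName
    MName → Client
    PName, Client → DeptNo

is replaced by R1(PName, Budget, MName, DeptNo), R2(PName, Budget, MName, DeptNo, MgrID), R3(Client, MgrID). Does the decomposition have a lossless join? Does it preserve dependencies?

lossy and not dependency-preserving

Lossless test (chase): Rows 1 and 2 agree on MName; apply MName→Client and equate their Client entries. Rows 1 and 2 agree on DeptNo, Client; apply DeptNo, Client→MName, MgrID and equate their MName, MgrID entries. No row becomes fully distinguished — the join is lossy.
Dependency preservation: the restricted closure of {DeptNo, Client} across the fragments never reaches {MName, MgrID}, so DeptNo, Client → MName, MgrID cannot be enforced without a join — not preserved.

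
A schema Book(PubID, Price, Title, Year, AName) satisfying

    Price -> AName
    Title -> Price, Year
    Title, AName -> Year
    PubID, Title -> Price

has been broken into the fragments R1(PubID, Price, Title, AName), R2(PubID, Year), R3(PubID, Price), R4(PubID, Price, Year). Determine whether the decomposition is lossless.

No

Chase test. Columns are PubID, Price, Title, Year, AName; row i has aⱼ where attribute j ∈ Ri, else bᵢⱼ.
Initial tableau (one row per fragment):
  row 1: a1 a2 a3 b14 a5
  row 2: a1 b22 b23 a4 b25
  row 3: a1 a2 b33 b34 b35
  row 4: a1 a2 b43 a4 b45
Rows 1 and 3 agree on Price; apply Price→AName and equate their AName entries.
Rows 1 and 4 agree on Price; apply Price→AName and equate their AName entries.
No row becomes fully distinguished — the join is lossy.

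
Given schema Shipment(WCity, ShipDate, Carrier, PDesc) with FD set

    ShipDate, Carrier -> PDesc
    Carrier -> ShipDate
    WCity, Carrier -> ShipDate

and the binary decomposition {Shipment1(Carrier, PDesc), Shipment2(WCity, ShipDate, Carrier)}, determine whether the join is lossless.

Common attributes: Shipment1 ∩ Shipment2 = {Carrier}.
Closure of {Carrier}: Carrier → ShipDate applies, adding ShipDate; ShipDate, Carrier → PDesc applies, adding PDesc. So (Carrier)⁺ = {ShipDate, Carrier, PDesc}.
This closure contains every attribute of Shipment1, so Shipment1 ∩ Shipment2 → Shipment1. The join is lossless.

Yes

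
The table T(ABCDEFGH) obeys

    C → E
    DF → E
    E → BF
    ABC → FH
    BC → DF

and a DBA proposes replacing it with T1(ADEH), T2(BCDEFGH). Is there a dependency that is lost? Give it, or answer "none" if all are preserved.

Check ABC → FH: no single fragment contains all of {ABCFH}, and the restricted closure of {ABC} across the fragments never reaches {FH}.
C → E is preserved.
DF → E is preserved.
E → BF is preserved.
BC → DF is preserved.

ABC → FH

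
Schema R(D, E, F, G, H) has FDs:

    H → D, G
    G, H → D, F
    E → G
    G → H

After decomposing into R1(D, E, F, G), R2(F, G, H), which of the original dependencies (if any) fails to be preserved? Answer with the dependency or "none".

H → D, G: restricted closure across fragments reaches D, G.
G, H → D, F: restricted closure across fragments reaches D, F.
E → G lies within R1.
G → H lies within R2.
Every dependency is enforceable on the fragments, so the decomposition is dependency-preserving.

none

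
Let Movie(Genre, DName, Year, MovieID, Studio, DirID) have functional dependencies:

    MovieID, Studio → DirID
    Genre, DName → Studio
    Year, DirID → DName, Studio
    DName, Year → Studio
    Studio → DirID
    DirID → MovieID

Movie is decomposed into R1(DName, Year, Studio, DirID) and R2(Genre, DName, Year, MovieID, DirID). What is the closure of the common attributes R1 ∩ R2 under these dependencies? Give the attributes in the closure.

R1 ∩ R2 = {DName, Year, DirID}.
Year, DirID → DName, Studio applies, adding Studio
DirID → MovieID applies, adding MovieID
Closure: {DName, Year, MovieID, Studio, DirID}.

DName, Year, MovieID, Studio, DirID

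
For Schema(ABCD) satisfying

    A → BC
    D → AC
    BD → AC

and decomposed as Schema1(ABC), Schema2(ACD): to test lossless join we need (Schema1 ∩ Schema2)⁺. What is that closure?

ABC

Schema1 ∩ Schema2 = {AC}.
A → BC applies, adding B
Closure: {ABC}.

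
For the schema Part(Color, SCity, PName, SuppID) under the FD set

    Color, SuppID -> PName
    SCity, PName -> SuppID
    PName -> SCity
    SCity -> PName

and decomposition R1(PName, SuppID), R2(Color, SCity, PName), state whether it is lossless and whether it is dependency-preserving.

Lossless test: (PName)⁺ = {SCity, PName, SuppID}, which contains all of one fragment — lossless.
Dependency preservation: the restricted closure of {Color, SuppID} across the fragments never reaches {PName}, so Color, SuppID → PName cannot be enforced without a join — not preserved.

lossless but not dependency-preserving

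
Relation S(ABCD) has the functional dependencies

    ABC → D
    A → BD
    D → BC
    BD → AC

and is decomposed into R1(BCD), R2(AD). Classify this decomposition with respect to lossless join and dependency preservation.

Lossless test: (D)⁺ = {ABCD}, which contains all of one fragment — lossless.
Dependency preservation: ABC → D; A → BD; BD → AC are not contained in any single fragment, but the restricted closure of each left-hand side across the fragments still reaches the right-hand side; the remaining FDs each lie inside some fragment. All dependencies are preserved.

lossless and dependency-preserving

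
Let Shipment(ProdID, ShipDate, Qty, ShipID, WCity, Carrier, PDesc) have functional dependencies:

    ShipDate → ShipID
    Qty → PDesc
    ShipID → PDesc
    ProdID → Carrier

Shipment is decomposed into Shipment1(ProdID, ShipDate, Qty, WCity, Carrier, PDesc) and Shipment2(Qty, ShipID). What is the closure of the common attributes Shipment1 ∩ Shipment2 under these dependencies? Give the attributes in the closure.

Shipment1 ∩ Shipment2 = {Qty}.
Qty → PDesc applies, adding PDesc
Closure: {Qty, PDesc}.

Qty, PDesc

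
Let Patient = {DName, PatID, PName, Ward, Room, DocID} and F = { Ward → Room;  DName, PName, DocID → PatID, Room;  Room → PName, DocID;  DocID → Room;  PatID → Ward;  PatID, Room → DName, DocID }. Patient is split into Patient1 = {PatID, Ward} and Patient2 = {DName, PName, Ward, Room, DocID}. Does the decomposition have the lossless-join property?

Common attributes: Patient1 ∩ Patient2 = {Ward}.
Closure of {Ward}: Ward → Room applies, adding Room; Room → PName, DocID applies, adding PName, DocID. So (Ward)⁺ = {PName, Ward, Room, DocID}.
The closure contains neither all of Patient1 = {PatID, Ward} nor all of Patient2 = {DName, PName, Ward, Room, DocID}, so the common attributes are not a superkey of either fragment. The join is lossy.

No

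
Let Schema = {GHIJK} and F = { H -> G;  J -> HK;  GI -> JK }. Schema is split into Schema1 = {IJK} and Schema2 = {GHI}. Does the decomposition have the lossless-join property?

No

Common attributes: Schema1 ∩ Schema2 = {I}.
No dependency enlarges {I}, so (I)⁺ = {I}.
The closure contains neither all of Schema1 = {IJK} nor all of Schema2 = {GHI}, so the common attributes are not a superkey of either fragment. The join is lossy.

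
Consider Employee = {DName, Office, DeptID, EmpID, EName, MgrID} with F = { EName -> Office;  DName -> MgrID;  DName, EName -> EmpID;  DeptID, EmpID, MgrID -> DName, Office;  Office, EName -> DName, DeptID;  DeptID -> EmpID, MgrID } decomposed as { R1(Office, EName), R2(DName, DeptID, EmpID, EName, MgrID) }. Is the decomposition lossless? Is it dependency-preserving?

Lossless test: (EName)⁺ = {DName, Office, DeptID, EmpID, EName, MgrID}, which contains all of one fragment — lossless.
Dependency preservation: the restricted closure of {DeptID, EmpID, MgrID} across the fragments never reaches {DName, Office}, so DeptID, EmpID, MgrID → DName, Office cannot be enforced without a join — not preserved.

lossless but not dependency-preserving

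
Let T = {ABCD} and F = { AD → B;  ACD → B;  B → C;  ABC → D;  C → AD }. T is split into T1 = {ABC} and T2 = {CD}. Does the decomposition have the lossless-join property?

Common attributes: T1 ∩ T2 = {C}.
Closure of {C}: C → AD applies, adding AD; AD → B applies, adding B. So (C)⁺ = {ABCD}.
This closure contains every attribute of T1, so T1 ∩ T2 → T1. The join is lossless.

Yes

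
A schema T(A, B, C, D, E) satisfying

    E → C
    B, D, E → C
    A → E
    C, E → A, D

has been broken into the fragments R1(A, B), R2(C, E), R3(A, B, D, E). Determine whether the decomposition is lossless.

Chase test. Columns are A, B, C, D, E; row i has aⱼ where attribute j ∈ Ri, else bᵢⱼ.
Initial tableau (one row per fragment):
  row 1: a1 a2 b13 b14 b15
  row 2: b21 b22 a3 b24 a5
  row 3: a1 a2 b33 a4 a5
Rows 2 and 3 agree on E; apply E→C and equate their C entries.
Rows 1 and 3 agree on A; apply A→E and equate their E entries.
Rows 2 and 3 agree on C, E; apply C, E→A, D and equate their A, D entries.
Rows 1 and 2 agree on E; apply E→C and equate their C entries.
Rows 1 and 2 agree on C, E; apply C, E→A, D and equate their A, D entries.
Row 1 is now all distinguished symbols — the join is lossless.

Yes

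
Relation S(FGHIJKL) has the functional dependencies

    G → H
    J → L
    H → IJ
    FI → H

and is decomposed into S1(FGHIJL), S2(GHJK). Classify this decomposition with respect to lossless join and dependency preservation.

Lossless test: (GHJ)⁺ = {GHIJL}, which is a superkey of neither fragment — lossy.
Dependency preservation: every FD's attributes lie within a single fragment, so each can be enforced locally — preserved.

lossy but dependency-preserving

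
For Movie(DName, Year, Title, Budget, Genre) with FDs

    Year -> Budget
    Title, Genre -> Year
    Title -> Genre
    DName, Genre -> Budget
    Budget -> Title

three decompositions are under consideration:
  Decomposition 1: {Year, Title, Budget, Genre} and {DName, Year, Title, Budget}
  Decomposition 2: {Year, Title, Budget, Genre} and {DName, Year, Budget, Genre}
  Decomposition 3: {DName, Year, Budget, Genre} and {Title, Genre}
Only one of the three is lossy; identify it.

Decomposition 3

Decomposition 1: common = {Year, Title, Budget}, closure = {Year, Title, Budget, Genre} → lossless.
Decomposition 2: common = {Year, Budget, Genre}, closure = {Year, Title, Budget, Genre} → lossless.
Decomposition 3: common = {Genre}, closure = {Genre} → lossy.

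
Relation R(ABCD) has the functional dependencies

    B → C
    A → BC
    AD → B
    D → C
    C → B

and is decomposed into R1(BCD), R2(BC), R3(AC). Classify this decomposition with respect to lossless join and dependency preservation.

lossy but dependency-preserving

Lossless test (chase): Rows 1 and 3 agree on C; apply C→B and equate their B entries. No row becomes fully distinguished — the join is lossy.
Dependency preservation: A → BC; AD → B are not contained in any single fragment, but the restricted closure of each left-hand side across the fragments still reaches the right-hand side; the remaining FDs each lie inside some fragment. All dependencies are preserved.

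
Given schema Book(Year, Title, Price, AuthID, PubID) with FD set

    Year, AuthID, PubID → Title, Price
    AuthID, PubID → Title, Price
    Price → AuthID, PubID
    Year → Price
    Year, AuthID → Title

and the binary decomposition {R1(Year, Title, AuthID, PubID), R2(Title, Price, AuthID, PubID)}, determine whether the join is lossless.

Yes

Common attributes: R1 ∩ R2 = {Title, AuthID, PubID}.
Closure of {Title, AuthID, PubID}: AuthID, PubID → Title, Price applies, adding Price. So (Title, AuthID, PubID)⁺ = {Title, Price, AuthID, PubID}.
This closure contains every attribute of R2, so R1 ∩ R2 → R2. The join is lossless.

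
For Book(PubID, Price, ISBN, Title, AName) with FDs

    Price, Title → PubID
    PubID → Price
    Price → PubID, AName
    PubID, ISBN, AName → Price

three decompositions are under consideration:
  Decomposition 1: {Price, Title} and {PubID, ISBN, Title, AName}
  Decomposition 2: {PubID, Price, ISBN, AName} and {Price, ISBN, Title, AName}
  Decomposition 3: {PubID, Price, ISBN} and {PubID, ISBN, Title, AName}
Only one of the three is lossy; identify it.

Decomposition 1: common = {Title}, closure = {Title} → lossy.
Decomposition 2: common = {Price, ISBN, AName}, closure = {PubID, Price, ISBN, AName} → lossless.
Decomposition 3: common = {PubID, ISBN}, closure = {PubID, Price, ISBN, AName} → lossless.

Decomposition 1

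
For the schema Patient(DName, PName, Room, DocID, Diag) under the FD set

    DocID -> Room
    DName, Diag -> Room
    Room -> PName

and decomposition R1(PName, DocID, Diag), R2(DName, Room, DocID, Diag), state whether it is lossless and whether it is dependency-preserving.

Lossless test: (DocID, Diag)⁺ = {PName, Room, DocID, Diag}, which contains all of one fragment — lossless.
Dependency preservation: the restricted closure of {Room} across the fragments never reaches {PName}, so Room → PName cannot be enforced without a join — not preserved.

lossless but not dependency-preserving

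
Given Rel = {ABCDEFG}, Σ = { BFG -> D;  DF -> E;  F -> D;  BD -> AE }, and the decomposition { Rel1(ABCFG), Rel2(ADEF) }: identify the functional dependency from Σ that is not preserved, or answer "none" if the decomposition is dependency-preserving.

Check BD → AE: no single fragment contains all of {ABDE}, and the restricted closure of {BD} across the fragments never reaches {AE}.
BFG → D is preserved.
DF → E is preserved.
F → D is preserved.

BD -> AE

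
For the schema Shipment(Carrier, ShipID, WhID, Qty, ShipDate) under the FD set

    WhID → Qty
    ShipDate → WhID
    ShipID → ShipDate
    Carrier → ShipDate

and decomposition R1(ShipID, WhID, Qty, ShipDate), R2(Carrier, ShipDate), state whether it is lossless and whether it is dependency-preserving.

Lossless test: (ShipDate)⁺ = {WhID, Qty, ShipDate}, which is a superkey of neither fragment — lossy.
Dependency preservation: every FD's attributes lie within a single fragment, so each can be enforced locally — preserved.

lossy but dependency-preserving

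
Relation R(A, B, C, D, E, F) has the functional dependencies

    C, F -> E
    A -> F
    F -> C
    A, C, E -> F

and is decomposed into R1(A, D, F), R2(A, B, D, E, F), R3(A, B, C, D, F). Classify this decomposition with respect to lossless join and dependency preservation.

lossless and dependency-preserving

Lossless test (chase): Rows 1 and 2 agree on F; apply F→C and equate their C entries. Rows 1 and 3 agree on F; apply F→C and equate their C entries. Rows 1 and 2 agree on C, F; apply C, F→E and equate their E entries. Rows 1 and 3 agree on C, F; apply C, F→E and equate their E entries. Row 2 is now all distinguished symbols — the join is lossless.
Dependency preservation: C, F → E; A, C, E → F are not contained in any single fragment, but the restricted closure of each left-hand side across the fragments still reaches the right-hand side; the remaining FDs each lie inside some fragment. All dependencies are preserved.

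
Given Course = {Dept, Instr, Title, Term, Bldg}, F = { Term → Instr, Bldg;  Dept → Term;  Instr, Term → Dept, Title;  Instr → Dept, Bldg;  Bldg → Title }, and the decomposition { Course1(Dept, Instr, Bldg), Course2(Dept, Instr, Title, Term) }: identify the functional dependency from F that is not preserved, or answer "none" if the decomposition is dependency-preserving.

Check Bldg → Title: no single fragment contains all of {Title, Bldg}, and the restricted closure of {Bldg} across the fragments never reaches {Title}.
Term → Instr, Bldg is preserved.
Dept → Term is preserved.
Instr, Term → Dept, Title is preserved.
Instr → Dept, Bldg is preserved.

Bldg → Title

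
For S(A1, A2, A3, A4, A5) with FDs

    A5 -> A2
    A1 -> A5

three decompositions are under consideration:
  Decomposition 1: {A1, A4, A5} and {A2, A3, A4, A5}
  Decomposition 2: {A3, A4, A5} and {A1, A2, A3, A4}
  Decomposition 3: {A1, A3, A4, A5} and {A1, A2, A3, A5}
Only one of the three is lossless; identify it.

Decomposition 1: common = {A4, A5}, closure = {A2, A4, A5} → lossy.
Decomposition 2: common = {A3, A4}, closure = {A3, A4} → lossy.
Decomposition 3: common = {A1, A3, A5}, closure = {A1, A2, A3, A5} → lossless.

Decomposition 3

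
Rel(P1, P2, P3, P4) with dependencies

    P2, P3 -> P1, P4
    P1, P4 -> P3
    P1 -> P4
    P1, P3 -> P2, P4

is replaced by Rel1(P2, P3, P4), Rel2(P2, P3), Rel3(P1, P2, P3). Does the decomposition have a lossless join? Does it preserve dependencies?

Lossless test (chase): Rows 1 and 2 agree on P2, P3; apply P2, P3→P1, P4 and equate their P1, P4 entries. Rows 1 and 3 agree on P2, P3; apply P2, P3→P1, P4 and equate their P1, P4 entries. Row 1 is now all distinguished symbols — the join is lossless.
Dependency preservation: P2, P3 → P1, P4; P1, P4 → P3; P1 → P4; P1, P3 → P2, P4 are not contained in any single fragment, but the restricted closure of each left-hand side across the fragments still reaches the right-hand side; the remaining FDs each lie inside some fragment. All dependencies are preserved.

lossless and dependency-preserving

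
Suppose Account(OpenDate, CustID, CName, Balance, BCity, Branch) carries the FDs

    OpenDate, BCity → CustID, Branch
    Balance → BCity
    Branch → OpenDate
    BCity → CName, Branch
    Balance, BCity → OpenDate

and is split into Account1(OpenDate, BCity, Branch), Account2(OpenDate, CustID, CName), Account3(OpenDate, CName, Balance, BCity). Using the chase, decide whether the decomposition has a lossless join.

No

Chase test. Columns are OpenDate, CustID, CName, Balance, BCity, Branch; row i has aⱼ where attribute j ∈ Accounti, else bᵢⱼ.
Initial tableau (one row per fragment):
  row 1: a1 b12 b13 b14 a5 a6
  row 2: a1 a2 a3 b24 b25 b26
  row 3: a1 b32 a3 a4 a5 b36
Rows 1 and 3 agree on OpenDate, BCity; apply OpenDate, BCity→CustID, Branch and equate their CustID, Branch entries.
Rows 1 and 3 agree on BCity; apply BCity→CName, Branch and equate their CName, Branch entries.
No row becomes fully distinguished — the join is lossy.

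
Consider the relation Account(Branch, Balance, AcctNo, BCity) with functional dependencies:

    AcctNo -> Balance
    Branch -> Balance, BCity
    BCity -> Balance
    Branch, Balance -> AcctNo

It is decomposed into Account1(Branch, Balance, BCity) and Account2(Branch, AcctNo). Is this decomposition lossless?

Common attributes: Account1 ∩ Account2 = {Branch}.
Closure of {Branch}: Branch → Balance, BCity applies, adding Balance, BCity; Branch, Balance → AcctNo applies, adding AcctNo. So (Branch)⁺ = {Branch, Balance, AcctNo, BCity}.
This closure contains every attribute of Account1, so Account1 ∩ Account2 → Account1. The join is lossless.

Yes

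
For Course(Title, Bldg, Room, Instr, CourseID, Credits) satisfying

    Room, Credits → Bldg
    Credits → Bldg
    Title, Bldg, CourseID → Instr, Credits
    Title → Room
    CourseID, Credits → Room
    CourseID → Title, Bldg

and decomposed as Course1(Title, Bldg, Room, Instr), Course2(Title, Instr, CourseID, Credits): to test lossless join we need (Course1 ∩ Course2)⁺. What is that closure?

Title, Room, Instr

Course1 ∩ Course2 = {Title, Instr}.
Title → Room applies, adding Room
Closure: {Title, Room, Instr}.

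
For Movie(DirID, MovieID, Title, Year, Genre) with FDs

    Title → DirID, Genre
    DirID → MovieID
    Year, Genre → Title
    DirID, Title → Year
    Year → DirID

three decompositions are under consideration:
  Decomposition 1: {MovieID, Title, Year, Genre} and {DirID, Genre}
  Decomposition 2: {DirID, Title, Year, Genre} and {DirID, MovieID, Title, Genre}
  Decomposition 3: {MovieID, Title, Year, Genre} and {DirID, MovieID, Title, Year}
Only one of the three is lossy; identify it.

Decomposition 1: common = {Genre}, closure = {Genre} → lossy.
Decomposition 2: common = {DirID, Title, Genre}, closure = {DirID, MovieID, Title, Year, Genre} → lossless.
Decomposition 3: common = {MovieID, Title, Year}, closure = {DirID, MovieID, Title, Year, Genre} → lossless.

Decomposition 1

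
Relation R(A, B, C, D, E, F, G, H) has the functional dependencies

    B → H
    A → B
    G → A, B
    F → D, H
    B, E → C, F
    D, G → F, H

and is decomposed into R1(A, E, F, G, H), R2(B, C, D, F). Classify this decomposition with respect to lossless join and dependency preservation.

lossy and not dependency-preserving

Lossless test: (F)⁺ = {D, F, H}, which is a superkey of neither fragment — lossy.
Dependency preservation: the restricted closure of {B} across the fragments never reaches {H}, so B → H cannot be enforced without a join — not preserved.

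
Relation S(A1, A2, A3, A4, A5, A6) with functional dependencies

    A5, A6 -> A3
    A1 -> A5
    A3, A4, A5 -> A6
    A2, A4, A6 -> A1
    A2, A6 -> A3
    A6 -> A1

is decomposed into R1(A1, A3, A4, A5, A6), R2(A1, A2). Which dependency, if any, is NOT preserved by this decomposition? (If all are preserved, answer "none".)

none

A5, A6 → A3 lies within R1.
A1 → A5 lies within R1.
A3, A4, A5 → A6 lies within R1.
A2, A4, A6 → A1: restricted closure across fragments reaches A1.
A2, A6 → A3: restricted closure across fragments reaches A3.
A6 → A1 lies within R1.
Every dependency is enforceable on the fragments, so the decomposition is dependency-preserving.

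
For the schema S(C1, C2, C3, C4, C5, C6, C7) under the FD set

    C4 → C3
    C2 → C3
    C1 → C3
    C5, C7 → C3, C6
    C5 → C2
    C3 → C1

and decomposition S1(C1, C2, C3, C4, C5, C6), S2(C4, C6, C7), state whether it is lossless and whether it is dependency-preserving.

lossy and not dependency-preserving

Lossless test: (C4, C6)⁺ = {C1, C3, C4, C6}, which is a superkey of neither fragment — lossy.
Dependency preservation: the restricted closure of {C5, C7} across the fragments never reaches {C3, C6}, so C5, C7 → C3, C6 cannot be enforced without a join — not preserved.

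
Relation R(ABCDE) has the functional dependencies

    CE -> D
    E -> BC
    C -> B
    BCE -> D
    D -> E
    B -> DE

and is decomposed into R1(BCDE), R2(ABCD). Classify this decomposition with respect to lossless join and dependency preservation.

Lossless test: (BCD)⁺ = {BCDE}, which contains all of one fragment — lossless.
Dependency preservation: every FD's attributes lie within a single fragment, so each can be enforced locally — preserved.

lossless and dependency-preserving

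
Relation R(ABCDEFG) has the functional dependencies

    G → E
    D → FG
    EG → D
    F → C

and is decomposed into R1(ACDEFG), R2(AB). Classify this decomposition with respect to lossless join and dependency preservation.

lossy but dependency-preserving

Lossless test: (A)⁺ = {A}, which is a superkey of neither fragment — lossy.
Dependency preservation: every FD's attributes lie within a single fragment, so each can be enforced locally — preserved.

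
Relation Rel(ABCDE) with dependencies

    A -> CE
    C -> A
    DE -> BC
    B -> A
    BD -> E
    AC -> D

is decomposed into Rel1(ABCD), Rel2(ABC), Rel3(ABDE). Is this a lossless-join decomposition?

Yes

Chase test. Columns are ABCDE; row i has aⱼ where attribute j ∈ Reli, else bᵢⱼ.
Initial tableau (one row per fragment):
  row 1: a1 a2 a3 a4 b15
  row 2: a1 a2 a3 b24 b25
  row 3: a1 a2 b33 a4 a5
Rows 1 and 2 agree on A; apply A→CE and equate their CE entries.
Rows 1 and 3 agree on A; apply A→CE and equate their CE entries.
Rows 1 and 2 agree on AC; apply AC→D and equate their D entries.
Row 1 is now all distinguished symbols — the join is lossless.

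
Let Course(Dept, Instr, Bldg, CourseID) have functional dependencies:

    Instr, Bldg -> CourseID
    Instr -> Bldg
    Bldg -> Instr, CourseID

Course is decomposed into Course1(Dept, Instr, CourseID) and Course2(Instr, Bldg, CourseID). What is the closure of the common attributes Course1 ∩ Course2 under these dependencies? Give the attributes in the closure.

Course1 ∩ Course2 = {Instr, CourseID}.
Instr → Bldg applies, adding Bldg
Closure: {Instr, Bldg, CourseID}.

Instr, Bldg, CourseID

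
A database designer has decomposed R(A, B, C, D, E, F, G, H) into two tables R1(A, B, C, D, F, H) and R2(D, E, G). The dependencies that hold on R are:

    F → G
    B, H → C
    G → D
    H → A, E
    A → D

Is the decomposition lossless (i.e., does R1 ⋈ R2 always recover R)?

No

Common attributes: R1 ∩ R2 = {D}.
No dependency enlarges {D}, so (D)⁺ = {D}.
The closure contains neither all of R1 = {A, B, C, D, F, H} nor all of R2 = {D, E, G}, so the common attributes are not a superkey of either fragment. The join is lossy.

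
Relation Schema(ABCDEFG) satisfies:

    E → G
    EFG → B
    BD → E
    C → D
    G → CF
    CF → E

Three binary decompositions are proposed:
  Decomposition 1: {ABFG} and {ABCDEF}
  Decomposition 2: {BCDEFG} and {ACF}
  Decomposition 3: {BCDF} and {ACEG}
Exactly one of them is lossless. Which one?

Decomposition 1: common = {ABF}, closure = {ABF} → lossy.
Decomposition 2: common = {CF}, closure = {BCDEFG} → lossless.
Decomposition 3: common = {C}, closure = {CD} → lossy.

Decomposition 2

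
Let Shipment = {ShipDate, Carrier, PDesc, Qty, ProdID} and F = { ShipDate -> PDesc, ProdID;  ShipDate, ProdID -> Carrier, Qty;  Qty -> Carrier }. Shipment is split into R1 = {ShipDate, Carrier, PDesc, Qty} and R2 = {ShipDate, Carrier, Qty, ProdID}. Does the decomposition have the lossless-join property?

Yes

Common attributes: R1 ∩ R2 = {ShipDate, Carrier, Qty}.
Closure of {ShipDate, Carrier, Qty}: ShipDate → PDesc, ProdID applies, adding PDesc, ProdID. So (ShipDate, Carrier, Qty)⁺ = {ShipDate, Carrier, PDesc, Qty, ProdID}.
This closure contains every attribute of R1, so R1 ∩ R2 → R1. The join is lossless.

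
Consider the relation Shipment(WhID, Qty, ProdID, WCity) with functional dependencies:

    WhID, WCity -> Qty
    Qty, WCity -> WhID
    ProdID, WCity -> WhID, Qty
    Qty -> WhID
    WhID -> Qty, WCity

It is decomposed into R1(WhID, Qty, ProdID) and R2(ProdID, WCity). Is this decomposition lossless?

No

Common attributes: R1 ∩ R2 = {ProdID}.
No dependency enlarges {ProdID}, so (ProdID)⁺ = {ProdID}.
The closure contains neither all of R1 = {WhID, Qty, ProdID} nor all of R2 = {ProdID, WCity}, so the common attributes are not a superkey of either fragment. The join is lossy.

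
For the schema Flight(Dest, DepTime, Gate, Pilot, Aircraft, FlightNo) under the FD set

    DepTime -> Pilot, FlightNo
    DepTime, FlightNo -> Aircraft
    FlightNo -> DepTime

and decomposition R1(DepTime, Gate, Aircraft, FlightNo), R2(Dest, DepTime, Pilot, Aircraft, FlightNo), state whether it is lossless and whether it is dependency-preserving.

lossy but dependency-preserving

Lossless test: (DepTime, Aircraft, FlightNo)⁺ = {DepTime, Pilot, Aircraft, FlightNo}, which is a superkey of neither fragment — lossy.
Dependency preservation: every FD's attributes lie within a single fragment, so each can be enforced locally — preserved.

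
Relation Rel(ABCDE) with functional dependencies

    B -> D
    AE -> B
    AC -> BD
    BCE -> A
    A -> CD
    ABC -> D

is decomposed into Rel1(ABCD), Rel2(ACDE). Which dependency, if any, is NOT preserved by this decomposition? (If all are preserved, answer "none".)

BCE -> A

Check BCE → A: no single fragment contains all of {ABCE}, and the restricted closure of {BCE} across the fragments never reaches {A}.
B → D is preserved.
AE → B is preserved.
AC → BD is preserved.
A → CD is preserved.
ABC → D is preserved.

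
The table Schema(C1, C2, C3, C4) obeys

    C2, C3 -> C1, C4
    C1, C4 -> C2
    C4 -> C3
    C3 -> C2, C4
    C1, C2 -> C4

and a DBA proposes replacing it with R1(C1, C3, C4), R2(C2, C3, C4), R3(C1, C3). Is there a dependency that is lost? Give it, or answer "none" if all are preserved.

Check C1, C2 → C4: no single fragment contains all of {C1, C2, C4}, and the restricted closure of {C1, C2} across the fragments never reaches {C4}.
C2, C3 → C1, C4 is preserved.
C1, C4 → C2 is preserved.
C4 → C3 is preserved.
C3 → C2, C4 is preserved.

C1, C2 -> C4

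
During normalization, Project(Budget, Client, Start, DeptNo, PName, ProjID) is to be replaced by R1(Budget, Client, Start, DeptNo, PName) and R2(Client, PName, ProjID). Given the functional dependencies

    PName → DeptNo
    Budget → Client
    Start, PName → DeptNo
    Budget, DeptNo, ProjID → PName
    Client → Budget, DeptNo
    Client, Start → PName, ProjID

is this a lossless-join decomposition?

Common attributes: R1 ∩ R2 = {Client, PName}.
Closure of {Client, PName}: PName → DeptNo applies, adding DeptNo; Client → Budget, DeptNo applies, adding Budget. So (Client, PName)⁺ = {Budget, Client, DeptNo, PName}.
The closure contains neither all of R1 = {Budget, Client, Start, DeptNo, PName} nor all of R2 = {Client, PName, ProjID}, so the common attributes are not a superkey of either fragment. The join is lossy.

No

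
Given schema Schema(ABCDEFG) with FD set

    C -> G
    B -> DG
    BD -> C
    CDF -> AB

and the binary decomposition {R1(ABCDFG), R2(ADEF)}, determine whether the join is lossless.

Common attributes: R1 ∩ R2 = {ADF}.
No dependency enlarges {ADF}, so (ADF)⁺ = {ADF}.
The closure contains neither all of R1 = {ABCDFG} nor all of R2 = {ADEF}, so the common attributes are not a superkey of either fragment. The join is lossy.

No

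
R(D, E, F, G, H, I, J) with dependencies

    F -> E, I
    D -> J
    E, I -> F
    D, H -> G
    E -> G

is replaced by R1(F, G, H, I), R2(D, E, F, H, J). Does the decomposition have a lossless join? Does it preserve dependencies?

Lossless test: (F, H)⁺ = {E, F, G, H, I}, which contains all of one fragment — lossless.
Dependency preservation: the restricted closure of {E, I} across the fragments never reaches {F}, so E, I → F cannot be enforced without a join — not preserved.

lossless but not dependency-preserving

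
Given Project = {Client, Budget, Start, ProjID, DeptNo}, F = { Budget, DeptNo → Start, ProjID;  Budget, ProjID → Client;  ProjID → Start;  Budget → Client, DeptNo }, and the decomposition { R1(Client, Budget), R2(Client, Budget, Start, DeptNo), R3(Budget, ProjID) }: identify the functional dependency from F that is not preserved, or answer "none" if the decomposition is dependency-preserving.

Check ProjID → Start: no single fragment contains all of {Start, ProjID}, and the restricted closure of {ProjID} across the fragments never reaches {Start}.
Budget, DeptNo → Start, ProjID is preserved.
Budget, ProjID → Client is preserved.
Budget → Client, DeptNo is preserved.

ProjID → Start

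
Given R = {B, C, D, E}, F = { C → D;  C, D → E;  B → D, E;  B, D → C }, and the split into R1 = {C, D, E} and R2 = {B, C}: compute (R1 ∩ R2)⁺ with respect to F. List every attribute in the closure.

R1 ∩ R2 = {C}.
C → D applies, adding D
C, D → E applies, adding E
Closure: {C, D, E}.

C, D, E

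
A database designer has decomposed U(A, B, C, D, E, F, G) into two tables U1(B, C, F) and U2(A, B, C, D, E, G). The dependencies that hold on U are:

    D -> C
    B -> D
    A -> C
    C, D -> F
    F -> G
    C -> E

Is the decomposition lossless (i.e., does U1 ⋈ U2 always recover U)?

Common attributes: U1 ∩ U2 = {B, C}.
Closure of {B, C}: B → D applies, adding D; C, D → F applies, adding F; F → G applies, adding G; C → E applies, adding E. So (B, C)⁺ = {B, C, D, E, F, G}.
This closure contains every attribute of U1, so U1 ∩ U2 → U1. The join is lossless.

Yes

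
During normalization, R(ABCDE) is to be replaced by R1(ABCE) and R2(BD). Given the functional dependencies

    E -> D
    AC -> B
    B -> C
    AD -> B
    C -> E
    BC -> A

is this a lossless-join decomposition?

Yes

Common attributes: R1 ∩ R2 = {B}.
Closure of {B}: B → C applies, adding C; C → E applies, adding E; BC → A applies, adding A; E → D applies, adding D. So (B)⁺ = {ABCDE}.
This closure contains every attribute of R1, so R1 ∩ R2 → R1. The join is lossless.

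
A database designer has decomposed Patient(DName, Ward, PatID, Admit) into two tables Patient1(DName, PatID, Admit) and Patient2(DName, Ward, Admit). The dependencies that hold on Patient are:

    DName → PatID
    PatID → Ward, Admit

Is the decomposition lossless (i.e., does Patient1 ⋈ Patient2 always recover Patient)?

Common attributes: Patient1 ∩ Patient2 = {DName, Admit}.
Closure of {DName, Admit}: DName → PatID applies, adding PatID; PatID → Ward, Admit applies, adding Ward. So (DName, Admit)⁺ = {DName, Ward, PatID, Admit}.
This closure contains every attribute of Patient1, so Patient1 ∩ Patient2 → Patient1. The join is lossless.

Yes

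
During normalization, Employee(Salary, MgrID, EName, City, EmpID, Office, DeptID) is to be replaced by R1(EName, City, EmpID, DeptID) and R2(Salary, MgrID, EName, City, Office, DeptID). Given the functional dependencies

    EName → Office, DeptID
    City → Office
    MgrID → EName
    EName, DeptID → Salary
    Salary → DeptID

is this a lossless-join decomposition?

No

Common attributes: R1 ∩ R2 = {EName, City, DeptID}.
Closure of {EName, City, DeptID}: EName → Office, DeptID applies, adding Office; EName, DeptID → Salary applies, adding Salary. So (EName, City, DeptID)⁺ = {Salary, EName, City, Office, DeptID}.
The closure contains neither all of R1 = {EName, City, EmpID, DeptID} nor all of R2 = {Salary, MgrID, EName, City, Office, DeptID}, so the common attributes are not a superkey of either fragment. The join is lossy.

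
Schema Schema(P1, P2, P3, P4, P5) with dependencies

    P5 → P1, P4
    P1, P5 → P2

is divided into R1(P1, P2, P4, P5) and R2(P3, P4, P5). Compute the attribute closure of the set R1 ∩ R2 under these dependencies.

R1 ∩ R2 = {P4, P5}.
P5 → P1, P4 applies, adding P1
P1, P5 → P2 applies, adding P2
Closure: {P1, P2, P4, P5}.

P1, P2, P4, P5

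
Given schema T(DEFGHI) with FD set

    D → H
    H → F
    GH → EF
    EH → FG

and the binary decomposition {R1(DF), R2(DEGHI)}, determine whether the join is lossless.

Common attributes: R1 ∩ R2 = {D}.
Closure of {D}: D → H applies, adding H; H → F applies, adding F. So (D)⁺ = {DFH}.
This closure contains every attribute of R1, so R1 ∩ R2 → R1. The join is lossless.

Yes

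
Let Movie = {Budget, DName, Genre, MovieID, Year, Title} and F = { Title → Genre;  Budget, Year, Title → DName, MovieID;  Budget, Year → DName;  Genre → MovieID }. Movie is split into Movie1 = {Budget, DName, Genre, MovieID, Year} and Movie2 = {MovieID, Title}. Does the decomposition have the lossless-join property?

No

Common attributes: Movie1 ∩ Movie2 = {MovieID}.
No dependency enlarges {MovieID}, so (MovieID)⁺ = {MovieID}.
The closure contains neither all of Movie1 = {Budget, DName, Genre, MovieID, Year} nor all of Movie2 = {MovieID, Title}, so the common attributes are not a superkey of either fragment. The join is lossy.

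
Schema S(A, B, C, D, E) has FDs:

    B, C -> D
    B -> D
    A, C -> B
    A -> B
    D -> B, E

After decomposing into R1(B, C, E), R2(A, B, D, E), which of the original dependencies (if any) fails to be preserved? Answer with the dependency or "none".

B, C → D: restricted closure across fragments reaches D.
B → D lies within R2.
A, C → B: restricted closure across fragments reaches B.
A → B lies within R2.
D → B, E lies within R2.
Every dependency is enforceable on the fragments, so the decomposition is dependency-preserving.

none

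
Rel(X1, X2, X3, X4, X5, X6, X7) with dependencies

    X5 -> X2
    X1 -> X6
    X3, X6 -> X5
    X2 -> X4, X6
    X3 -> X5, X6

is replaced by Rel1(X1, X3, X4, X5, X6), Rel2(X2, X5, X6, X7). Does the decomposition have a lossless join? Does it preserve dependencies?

lossy and not dependency-preserving

Lossless test: (X5, X6)⁺ = {X2, X4, X5, X6}, which is a superkey of neither fragment — lossy.
Dependency preservation: the restricted closure of {X2} across the fragments never reaches {X4, X6}, so X2 → X4, X6 cannot be enforced without a join — not preserved.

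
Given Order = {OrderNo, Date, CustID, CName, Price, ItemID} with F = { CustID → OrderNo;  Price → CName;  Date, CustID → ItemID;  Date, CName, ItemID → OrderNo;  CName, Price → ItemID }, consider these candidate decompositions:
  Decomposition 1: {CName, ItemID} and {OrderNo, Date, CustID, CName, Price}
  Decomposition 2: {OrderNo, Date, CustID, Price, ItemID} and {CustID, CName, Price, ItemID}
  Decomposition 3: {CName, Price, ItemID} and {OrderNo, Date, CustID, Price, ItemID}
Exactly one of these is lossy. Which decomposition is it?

Decomposition 1

Decomposition 1: common = {CName}, closure = {CName} → lossy.
Decomposition 2: common = {CustID, Price, ItemID}, closure = {OrderNo, CustID, CName, Price, ItemID} → lossless.
Decomposition 3: common = {Price, ItemID}, closure = {CName, Price, ItemID} → lossless.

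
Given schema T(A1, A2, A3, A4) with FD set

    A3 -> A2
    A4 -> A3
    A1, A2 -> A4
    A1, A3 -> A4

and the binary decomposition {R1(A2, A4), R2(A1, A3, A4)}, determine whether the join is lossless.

Yes

Common attributes: R1 ∩ R2 = {A4}.
Closure of {A4}: A4 → A3 applies, adding A3; A3 → A2 applies, adding A2. So (A4)⁺ = {A2, A3, A4}.
This closure contains every attribute of R1, so R1 ∩ R2 → R1. The join is lossless.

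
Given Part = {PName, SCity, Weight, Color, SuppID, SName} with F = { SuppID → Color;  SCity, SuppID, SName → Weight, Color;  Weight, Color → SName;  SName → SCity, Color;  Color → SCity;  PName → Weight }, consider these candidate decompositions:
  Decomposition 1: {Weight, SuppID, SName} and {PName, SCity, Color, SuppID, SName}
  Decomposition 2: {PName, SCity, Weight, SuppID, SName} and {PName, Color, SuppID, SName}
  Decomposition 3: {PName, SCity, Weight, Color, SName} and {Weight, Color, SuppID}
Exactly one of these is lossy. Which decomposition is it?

Decomposition 1: common = {SuppID, SName}, closure = {SCity, Weight, Color, SuppID, SName} → lossless.
Decomposition 2: common = {PName, SuppID, SName}, closure = {PName, SCity, Weight, Color, SuppID, SName} → lossless.
Decomposition 3: common = {Weight, Color}, closure = {SCity, Weight, Color, SName} → lossy.

Decomposition 3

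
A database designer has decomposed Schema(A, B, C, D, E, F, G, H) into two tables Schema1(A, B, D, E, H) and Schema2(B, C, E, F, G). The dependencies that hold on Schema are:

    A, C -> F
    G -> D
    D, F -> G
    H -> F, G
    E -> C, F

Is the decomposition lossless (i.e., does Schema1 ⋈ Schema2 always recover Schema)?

Common attributes: Schema1 ∩ Schema2 = {B, E}.
Closure of {B, E}: E → C, F applies, adding C, F. So (B, E)⁺ = {B, C, E, F}.
The closure contains neither all of Schema1 = {A, B, D, E, H} nor all of Schema2 = {B, C, E, F, G}, so the common attributes are not a superkey of either fragment. The join is lossy.

No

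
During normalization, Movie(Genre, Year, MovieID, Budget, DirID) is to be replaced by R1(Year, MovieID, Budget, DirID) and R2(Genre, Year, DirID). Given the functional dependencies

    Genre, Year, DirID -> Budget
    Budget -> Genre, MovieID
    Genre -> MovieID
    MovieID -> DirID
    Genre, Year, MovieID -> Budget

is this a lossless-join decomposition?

Common attributes: R1 ∩ R2 = {Year, DirID}.
No dependency enlarges {Year, DirID}, so (Year, DirID)⁺ = {Year, DirID}.
The closure contains neither all of R1 = {Year, MovieID, Budget, DirID} nor all of R2 = {Genre, Year, DirID}, so the common attributes are not a superkey of either fragment. The join is lossy.

No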